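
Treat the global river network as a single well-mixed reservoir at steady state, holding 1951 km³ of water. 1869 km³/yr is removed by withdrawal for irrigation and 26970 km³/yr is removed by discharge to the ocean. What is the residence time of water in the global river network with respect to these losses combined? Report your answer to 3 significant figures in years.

Total removal = 1869 + 26970 = 28839 km³/yr.
τ = M / ΣF_out = 1951 / 28839 = 0.06765 yr.

0.0677 yr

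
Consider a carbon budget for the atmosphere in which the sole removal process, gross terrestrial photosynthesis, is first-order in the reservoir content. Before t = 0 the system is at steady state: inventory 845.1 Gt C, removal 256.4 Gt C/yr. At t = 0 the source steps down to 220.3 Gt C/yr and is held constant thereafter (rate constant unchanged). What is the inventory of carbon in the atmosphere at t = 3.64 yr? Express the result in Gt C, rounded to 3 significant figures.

766 Gt C

τ = M₀/F₀ = 845.1/256.4 = 3.296 yr; rate constant k = 1/τ.
New steady state M_∞ = F₁/k = F₁·τ = 220.3 × 3.296 = 726.11 Gt C.
M(t) = M_∞ + (M₀ − M_∞)·e^(−t/τ); t/τ = 3.64/3.296 = 1.104, so e^(−t/τ) = 0.3314.
M(t) = 726.11 + 119.0 × 0.3314 = 765.55 Gt C.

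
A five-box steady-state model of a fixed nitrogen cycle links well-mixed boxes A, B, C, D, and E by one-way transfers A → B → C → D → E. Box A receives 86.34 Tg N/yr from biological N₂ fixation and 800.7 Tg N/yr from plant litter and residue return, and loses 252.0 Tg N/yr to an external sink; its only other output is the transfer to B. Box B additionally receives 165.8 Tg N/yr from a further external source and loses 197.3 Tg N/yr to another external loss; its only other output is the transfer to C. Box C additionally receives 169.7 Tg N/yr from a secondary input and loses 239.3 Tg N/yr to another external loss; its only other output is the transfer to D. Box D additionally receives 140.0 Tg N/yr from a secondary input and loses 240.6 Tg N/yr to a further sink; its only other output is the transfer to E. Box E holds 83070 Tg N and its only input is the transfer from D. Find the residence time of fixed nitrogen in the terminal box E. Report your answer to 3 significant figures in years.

Box A: F(A→B) = (86.34 + 800.7) − 252.0 = 635.04 Tg N/yr.
Box B: F(B→C) = (635.04 + 165.8) − 197.3 = 603.54 Tg N/yr.
Box C: F(C→D) = (603.54 + 169.7) − 239.3 = 533.94 Tg N/yr.
Box D: F(D→E) = (533.94 + 140.0) − 240.6 = 433.34 Tg N/yr.
Box E throughput = its input = 433.34 Tg N/yr; τ = 83070 / 433.34 = 191.7 yr.

192 yr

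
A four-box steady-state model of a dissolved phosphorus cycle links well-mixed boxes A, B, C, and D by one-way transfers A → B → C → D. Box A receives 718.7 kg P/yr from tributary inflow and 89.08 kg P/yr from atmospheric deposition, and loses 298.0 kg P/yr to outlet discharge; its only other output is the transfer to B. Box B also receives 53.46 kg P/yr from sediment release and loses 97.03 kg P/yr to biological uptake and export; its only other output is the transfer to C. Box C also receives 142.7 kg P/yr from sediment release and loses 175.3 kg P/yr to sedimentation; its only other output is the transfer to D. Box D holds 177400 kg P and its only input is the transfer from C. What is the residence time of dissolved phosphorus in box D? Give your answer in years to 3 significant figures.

Box A: F(A→B) = (718.7 + 89.08) − 298.0 = 509.78 kg P/yr.
Box B: F(B→C) = (509.78 + 53.46) − 97.03 = 466.21 kg P/yr.
Box C: F(C→D) = (466.21 + 142.7) − 175.3 = 433.61 kg P/yr.
Box D throughput = its input = 433.61 kg P/yr; τ = 177400 / 433.61 = 409.1 yr.

409 yr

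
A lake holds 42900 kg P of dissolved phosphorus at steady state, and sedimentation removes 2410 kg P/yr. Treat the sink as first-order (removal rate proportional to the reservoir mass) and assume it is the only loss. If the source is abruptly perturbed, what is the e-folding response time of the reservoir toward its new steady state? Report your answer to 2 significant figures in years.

For a linear reservoir the response time equals the residence time τ = M/F.
τ = 42900 / 2410 = 17.80 yr.

18 yr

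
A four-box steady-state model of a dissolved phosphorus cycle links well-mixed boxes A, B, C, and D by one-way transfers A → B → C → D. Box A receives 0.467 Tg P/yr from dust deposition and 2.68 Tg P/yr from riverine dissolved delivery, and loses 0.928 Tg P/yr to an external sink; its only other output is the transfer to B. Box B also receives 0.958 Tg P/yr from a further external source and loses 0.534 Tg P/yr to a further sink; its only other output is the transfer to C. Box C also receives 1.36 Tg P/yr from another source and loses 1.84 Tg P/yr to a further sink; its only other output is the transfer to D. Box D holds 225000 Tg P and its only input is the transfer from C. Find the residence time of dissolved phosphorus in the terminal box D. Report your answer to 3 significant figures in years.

Box A: F(A→B) = (0.467 + 2.68) − 0.928 = 2.2190 Tg P/yr.
Box B: F(B→C) = (2.2190 + 0.958) − 0.534 = 2.6430 Tg P/yr.
Box C: F(C→D) = (2.6430 + 1.36) − 1.84 = 2.1630 Tg P/yr.
Box D throughput = its input = 2.1630 Tg P/yr; τ = 225000 / 2.1630 = 104000 yr.

104000 yr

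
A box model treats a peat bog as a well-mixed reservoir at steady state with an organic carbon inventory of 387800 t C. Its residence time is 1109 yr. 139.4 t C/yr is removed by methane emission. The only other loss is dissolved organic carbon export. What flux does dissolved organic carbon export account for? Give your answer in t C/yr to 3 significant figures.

210 t C/yr

Total removal F = M/τ = 387800 / 1109 = 349.7 t C/yr.
Dissolved organic carbon export = F − (139.4) = 349.7 − 139.4 = 210.3 t C/yr.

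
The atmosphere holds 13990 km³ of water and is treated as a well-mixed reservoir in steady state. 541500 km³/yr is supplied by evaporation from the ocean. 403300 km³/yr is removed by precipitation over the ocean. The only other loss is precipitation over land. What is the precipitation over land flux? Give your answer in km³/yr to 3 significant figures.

At steady state ΣF_in = ΣF_out.
ΣF_in = 541500 km³/yr.
Precipitation over land flux = ΣF_in − (403300) = 541500 − 403300 = 138200 km³/yr.

138000 km³/yr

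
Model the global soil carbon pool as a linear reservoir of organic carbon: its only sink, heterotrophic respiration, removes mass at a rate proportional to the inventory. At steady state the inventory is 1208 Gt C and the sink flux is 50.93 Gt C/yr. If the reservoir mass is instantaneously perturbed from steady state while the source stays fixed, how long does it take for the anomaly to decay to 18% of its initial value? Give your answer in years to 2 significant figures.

41 yr

For a linear reservoir the anomaly decays as exp(−t/τ) with τ = M/F = 1208/50.93 = 23.72 yr.
exp(−t/τ) = 0.18 ⇒ t = −τ ln(0.18) = 23.72 × 1.715 = 40.67 yr.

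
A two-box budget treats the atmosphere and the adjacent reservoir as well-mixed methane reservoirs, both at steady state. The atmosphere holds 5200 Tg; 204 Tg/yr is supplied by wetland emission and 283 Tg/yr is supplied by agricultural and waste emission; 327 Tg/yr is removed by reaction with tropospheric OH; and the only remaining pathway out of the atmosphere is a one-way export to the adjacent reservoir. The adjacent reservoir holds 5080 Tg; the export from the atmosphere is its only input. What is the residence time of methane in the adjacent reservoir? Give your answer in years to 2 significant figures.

32 yr

Balance the atmosphere: ΣF_in = 204 + 283 = 487.00 Tg/yr.
Export to the adjacent reservoir = ΣF_in − (327) = 160.00 Tg/yr.
At steady state the output of the adjacent reservoir equals its input, 160.00 Tg/yr.
τ = M / F = 5080 / 160.00 = 31.75 yr.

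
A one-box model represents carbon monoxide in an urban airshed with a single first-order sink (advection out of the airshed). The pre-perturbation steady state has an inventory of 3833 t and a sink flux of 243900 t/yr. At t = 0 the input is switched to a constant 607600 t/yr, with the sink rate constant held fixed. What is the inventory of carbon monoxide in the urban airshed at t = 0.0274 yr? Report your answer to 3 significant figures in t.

8550 t

τ = M₀/F₀ = 3833/243900 = 0.01572 yr; rate constant k = 1/τ.
New steady state M_∞ = F₁/k = F₁·τ = 607600 × 0.01572 = 9548.7 t.
M(t) = M_∞ + (M₀ − M_∞)·e^(−t/τ); t/τ = 0.0274/0.01572 = 1.744, so e^(−t/τ) = 0.1749.
M(t) = 9548.7 − 5716 × 0.1749 = 8549.0 t.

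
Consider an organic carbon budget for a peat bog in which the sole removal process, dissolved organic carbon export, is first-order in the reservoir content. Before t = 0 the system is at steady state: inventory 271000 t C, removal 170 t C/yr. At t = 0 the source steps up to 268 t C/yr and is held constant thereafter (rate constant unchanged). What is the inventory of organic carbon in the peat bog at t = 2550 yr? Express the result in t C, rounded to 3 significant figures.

Residence time τ = M₀/F₀ = 1594 yr. The eventual steady state is M_∞ = M₀·(F₁/F₀) = 271000 × 268/170 = 427220 t C.
The anomaly ΔM(t) = M(t) − M_∞ decays as ΔM₀·e^(−t/τ) with ΔM₀ = 271000 − 427220 = −156200 t C.
At t = 2550 yr, e^(−t/τ) = e^(−1.600) = 0.2020, so ΔM = −31550 t C and M = 427220 − 31550 = 395670 t C.

396000 t C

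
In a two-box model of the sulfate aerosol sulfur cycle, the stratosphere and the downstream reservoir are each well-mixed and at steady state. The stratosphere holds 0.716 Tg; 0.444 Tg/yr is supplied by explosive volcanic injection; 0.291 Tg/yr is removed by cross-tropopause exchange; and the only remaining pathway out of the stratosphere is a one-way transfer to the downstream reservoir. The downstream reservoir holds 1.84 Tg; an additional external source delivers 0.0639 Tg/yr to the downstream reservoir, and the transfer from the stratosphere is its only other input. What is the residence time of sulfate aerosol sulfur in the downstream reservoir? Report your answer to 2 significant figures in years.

8.5 yr

Balance the stratosphere: ΣF_in = 0.44400 Tg/yr.
Transfer to the downstream reservoir = ΣF_in − (0.291) = 0.15300 Tg/yr.
Total input to the downstream reservoir = 0.15300 + 0.0639 = 0.21690 Tg/yr; at steady state this equals its total output.
τ = M / F = 1.84 / 0.21690 = 8.483 yr.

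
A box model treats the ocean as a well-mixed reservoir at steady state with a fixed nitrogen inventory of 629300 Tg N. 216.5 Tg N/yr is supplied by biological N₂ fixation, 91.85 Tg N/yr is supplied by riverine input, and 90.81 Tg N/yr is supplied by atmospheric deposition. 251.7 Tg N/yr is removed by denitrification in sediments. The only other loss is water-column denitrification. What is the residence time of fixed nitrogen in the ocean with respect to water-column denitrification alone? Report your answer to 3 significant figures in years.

At steady state ΣF_in = ΣF_out.
ΣF_in = 216.5 + 91.85 + 90.81 = 399.16 Tg N/yr.
Water-column denitrification flux = ΣF_in − (251.7) = 399.16 − 251.7 = 147.5 Tg N/yr.
τ = M / F = 629300 / 147.5 = 4268 yr.

4270 yr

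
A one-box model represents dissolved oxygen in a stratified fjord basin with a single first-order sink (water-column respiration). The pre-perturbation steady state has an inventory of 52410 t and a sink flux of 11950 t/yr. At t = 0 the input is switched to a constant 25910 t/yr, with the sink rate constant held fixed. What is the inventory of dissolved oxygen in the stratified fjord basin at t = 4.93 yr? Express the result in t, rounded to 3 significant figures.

τ = M₀/F₀ = 52410/11950 = 4.386 yr; rate constant k = 1/τ.
New steady state M_∞ = F₁/k = F₁·τ = 25910 × 4.386 = 113640 t.
M(t) = M_∞ + (M₀ − M_∞)·e^(−t/τ); t/τ = 4.93/4.386 = 1.124, so e^(−t/τ) = 0.3249.
M(t) = 113640 − 61230 × 0.3249 = 93740 t.

93700 t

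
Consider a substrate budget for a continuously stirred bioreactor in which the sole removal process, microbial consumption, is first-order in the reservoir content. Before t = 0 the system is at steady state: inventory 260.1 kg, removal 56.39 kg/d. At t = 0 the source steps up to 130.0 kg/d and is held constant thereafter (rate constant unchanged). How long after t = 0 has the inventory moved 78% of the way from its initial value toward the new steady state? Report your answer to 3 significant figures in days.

6.98 d

τ = M₀/F₀ = 260.1/56.39 = 4.613 d.
The remaining gap fraction is e^(−t/τ); 78% covered ⇒ e^(−t/τ) = 0.220.
t = −τ ln(0.220) = 4.613 × 1.514 = 6.984 d.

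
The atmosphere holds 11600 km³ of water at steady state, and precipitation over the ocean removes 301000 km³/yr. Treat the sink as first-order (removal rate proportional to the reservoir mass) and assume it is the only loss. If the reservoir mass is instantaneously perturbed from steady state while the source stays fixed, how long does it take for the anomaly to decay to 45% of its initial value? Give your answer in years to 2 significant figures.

0.031 yr

For a linear reservoir the anomaly decays as exp(−t/τ) with τ = M/F = 11600/301000 = 0.03854 yr.
exp(−t/τ) = 0.45 ⇒ t = −τ ln(0.45) = 0.03854 × 0.7985 = 0.03077 yr.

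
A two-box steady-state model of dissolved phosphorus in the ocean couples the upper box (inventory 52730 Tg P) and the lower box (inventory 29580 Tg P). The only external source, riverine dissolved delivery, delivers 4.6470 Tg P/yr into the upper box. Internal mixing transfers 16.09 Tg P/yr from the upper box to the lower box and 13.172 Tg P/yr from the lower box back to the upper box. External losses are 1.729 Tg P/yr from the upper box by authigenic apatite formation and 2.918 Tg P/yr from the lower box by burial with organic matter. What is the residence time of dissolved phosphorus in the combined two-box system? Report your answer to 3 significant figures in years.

Treat the two boxes together as one reservoir: the mixing fluxes between them are internal recycling, so τ = ΣM / Σ(external losses).
M_total = 52730 + 29580 = 82310 Tg P.
ΣF_external_out = 1.729 + 2.918 = 4.6470 Tg P/yr.
τ = M_total / ΣF_ext = 82310 / 4.6470 = 17710 yr.

17700 yr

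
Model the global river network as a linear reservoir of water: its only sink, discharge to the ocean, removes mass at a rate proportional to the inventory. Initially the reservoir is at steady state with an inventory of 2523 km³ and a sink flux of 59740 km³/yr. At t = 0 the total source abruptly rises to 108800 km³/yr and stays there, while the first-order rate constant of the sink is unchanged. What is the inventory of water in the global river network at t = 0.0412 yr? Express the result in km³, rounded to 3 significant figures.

3810 km³

τ = M₀/F₀ = 2523/59740 = 0.04223 yr; rate constant k = 1/τ.
New steady state M_∞ = F₁/k = F₁·τ = 108800 × 0.04223 = 4595.0 km³.
M(t) = M_∞ + (M₀ − M_∞)·e^(−t/τ); t/τ = 0.0412/0.04223 = 0.9755, so e^(−t/τ) = 0.3770.
M(t) = 4595.0 − 2072 × 0.3770 = 3813.8 km³.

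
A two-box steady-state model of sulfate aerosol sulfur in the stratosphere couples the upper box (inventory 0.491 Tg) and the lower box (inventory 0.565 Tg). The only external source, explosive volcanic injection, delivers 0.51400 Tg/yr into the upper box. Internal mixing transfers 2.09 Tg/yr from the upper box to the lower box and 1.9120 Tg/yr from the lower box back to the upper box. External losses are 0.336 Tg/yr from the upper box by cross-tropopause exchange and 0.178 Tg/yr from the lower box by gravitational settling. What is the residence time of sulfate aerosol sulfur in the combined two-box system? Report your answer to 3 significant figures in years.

2.05 yr

Treat the two boxes together as one reservoir: the mixing fluxes between them are internal recycling, so τ = ΣM / Σ(external losses).
M_total = 0.491 + 0.565 = 1.0560 Tg.
ΣF_external_out = 0.336 + 0.178 = 0.51400 Tg/yr.
τ = M_total / ΣF_ext = 1.0560 / 0.51400 = 2.054 yr.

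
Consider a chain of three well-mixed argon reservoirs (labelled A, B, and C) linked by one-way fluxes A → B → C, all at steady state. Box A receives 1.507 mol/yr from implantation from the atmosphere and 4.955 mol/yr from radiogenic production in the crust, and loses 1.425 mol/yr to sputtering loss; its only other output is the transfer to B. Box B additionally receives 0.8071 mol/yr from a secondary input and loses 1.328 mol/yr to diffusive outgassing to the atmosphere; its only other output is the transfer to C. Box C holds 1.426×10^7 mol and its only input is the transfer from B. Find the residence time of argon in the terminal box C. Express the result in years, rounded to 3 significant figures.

Box A: F(A→B) = (1.507 + 4.955) − 1.425 = 5.0370 mol/yr.
Box B: F(B→C) = (5.0370 + 0.8071) − 1.328 = 4.5161 mol/yr.
Box C throughput = its input = 4.5161 mol/yr; τ = 1.426×10^7 / 4.5161 = 3.158×10^6 yr.

3.16×10^6 yr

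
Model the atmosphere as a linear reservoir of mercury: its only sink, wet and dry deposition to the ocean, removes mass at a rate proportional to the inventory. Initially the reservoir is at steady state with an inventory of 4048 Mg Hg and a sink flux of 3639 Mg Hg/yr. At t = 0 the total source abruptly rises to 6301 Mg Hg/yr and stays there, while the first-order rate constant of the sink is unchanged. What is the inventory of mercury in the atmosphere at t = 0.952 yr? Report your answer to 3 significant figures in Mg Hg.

Residence time τ = M₀/F₀ = 1.112 yr. The eventual steady state is M_∞ = M₀·(F₁/F₀) = 4048 × 6301/3639 = 7009.2 Mg Hg.
The anomaly ΔM(t) = M(t) − M_∞ decays as ΔM₀·e^(−t/τ) with ΔM₀ = 4048 − 7009.2 = −2961 Mg Hg.
At t = 0.952 yr, e^(−t/τ) = e^(−0.8558) = 0.4249, so ΔM = −1258 Mg Hg and M = 7009.2 − 1258 = 5750.9 Mg Hg.

5750 Mg Hg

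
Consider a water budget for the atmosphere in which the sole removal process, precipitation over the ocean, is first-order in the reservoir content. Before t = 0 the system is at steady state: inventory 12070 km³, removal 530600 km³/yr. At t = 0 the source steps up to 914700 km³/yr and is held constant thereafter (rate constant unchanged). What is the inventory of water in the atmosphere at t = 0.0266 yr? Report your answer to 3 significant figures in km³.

The sink rate constant is k = F₀/M₀ = 530600/12070 = 43.96 yr⁻¹.
Solving dM/dt = F₁ − kM with M(0) = M₀ gives M(t) = F₁/k + (M₀ − F₁/k)·e^(−kt).
F₁/k = 914700/43.96 = 20807 km³; kt = 43.96 × 0.0266 = 1.169, e^(−kt) = 0.3106.
M(0.0266) = 20807 + (12070 − 20807) × 0.3106 = 20807 − 2714 = 18094 km³.

18100 km³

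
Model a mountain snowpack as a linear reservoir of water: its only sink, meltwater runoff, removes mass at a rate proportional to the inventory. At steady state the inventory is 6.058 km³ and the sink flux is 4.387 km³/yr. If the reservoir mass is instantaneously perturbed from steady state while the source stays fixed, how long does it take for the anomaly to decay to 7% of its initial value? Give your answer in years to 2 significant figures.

3.7 yr

For a linear reservoir the anomaly decays as exp(−t/τ) with τ = M/F = 6.058/4.387 = 1.381 yr.
exp(−t/τ) = 0.07 ⇒ t = −τ ln(0.07) = 1.381 × 2.659 = 3.672 yr.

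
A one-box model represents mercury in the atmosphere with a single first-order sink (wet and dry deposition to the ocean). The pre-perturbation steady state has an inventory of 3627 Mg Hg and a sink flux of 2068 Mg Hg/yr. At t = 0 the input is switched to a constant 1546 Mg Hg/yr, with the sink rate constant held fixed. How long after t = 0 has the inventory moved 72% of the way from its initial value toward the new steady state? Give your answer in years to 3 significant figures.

2.23 yr

τ = M₀/F₀ = 3627/2068 = 1.754 yr.
The remaining gap fraction is e^(−t/τ); 72% covered ⇒ e^(−t/τ) = 0.280.
t = −τ ln(0.280) = 1.754 × 1.273 = 2.233 yr.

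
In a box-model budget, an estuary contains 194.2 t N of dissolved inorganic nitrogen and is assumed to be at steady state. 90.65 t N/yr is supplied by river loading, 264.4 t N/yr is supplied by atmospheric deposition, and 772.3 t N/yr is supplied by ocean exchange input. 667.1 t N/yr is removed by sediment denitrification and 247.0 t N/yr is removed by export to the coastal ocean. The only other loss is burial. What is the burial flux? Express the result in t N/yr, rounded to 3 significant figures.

At steady state ΣF_in = ΣF_out.
ΣF_in = 90.65 + 264.4 + 772.3 = 1127.3 t N/yr.
Burial flux = ΣF_in − (667.1 + 247.0) = 1127.3 − 914.1 = 213.2 t N/yr.

213 t N/yr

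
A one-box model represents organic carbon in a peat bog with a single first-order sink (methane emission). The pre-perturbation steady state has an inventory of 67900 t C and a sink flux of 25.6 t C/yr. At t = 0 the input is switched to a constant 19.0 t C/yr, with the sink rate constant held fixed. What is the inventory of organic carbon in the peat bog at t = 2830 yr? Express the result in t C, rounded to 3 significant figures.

56400 t C

Residence time τ = M₀/F₀ = 2652 yr. The eventual steady state is M_∞ = M₀·(F₁/F₀) = 67900 × 19.0/25.6 = 50395 t C.
The anomaly ΔM(t) = M(t) − M_∞ decays as ΔM₀·e^(−t/τ) with ΔM₀ = 67900 − 50395 = 17510 t C.
At t = 2830 yr, e^(−t/τ) = e^(−1.067) = 0.3440, so ΔM = 6023 t C and M = 50395 + 6023 = 56417 t C.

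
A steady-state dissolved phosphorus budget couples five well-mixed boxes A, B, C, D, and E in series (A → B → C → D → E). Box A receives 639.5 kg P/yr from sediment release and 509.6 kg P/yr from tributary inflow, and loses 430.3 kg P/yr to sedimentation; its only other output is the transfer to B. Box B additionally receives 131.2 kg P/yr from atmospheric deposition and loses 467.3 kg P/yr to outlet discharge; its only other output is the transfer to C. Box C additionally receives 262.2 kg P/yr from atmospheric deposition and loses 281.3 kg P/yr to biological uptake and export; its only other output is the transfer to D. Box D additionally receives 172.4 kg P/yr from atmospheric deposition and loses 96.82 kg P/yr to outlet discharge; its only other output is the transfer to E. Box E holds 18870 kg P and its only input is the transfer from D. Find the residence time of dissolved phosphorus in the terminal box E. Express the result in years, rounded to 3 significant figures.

43.0 yr

Box A: F(A→B) = (639.5 + 509.6) − 430.3 = 718.80 kg P/yr.
Box B: F(B→C) = (718.80 + 131.2) − 467.3 = 382.70 kg P/yr.
Box C: F(C→D) = (382.70 + 262.2) − 281.3 = 363.60 kg P/yr.
Box D: F(D→E) = (363.60 + 172.4) − 96.82 = 439.18 kg P/yr.
Box E throughput = its input = 439.18 kg P/yr; τ = 18870 / 439.18 = 42.97 yr.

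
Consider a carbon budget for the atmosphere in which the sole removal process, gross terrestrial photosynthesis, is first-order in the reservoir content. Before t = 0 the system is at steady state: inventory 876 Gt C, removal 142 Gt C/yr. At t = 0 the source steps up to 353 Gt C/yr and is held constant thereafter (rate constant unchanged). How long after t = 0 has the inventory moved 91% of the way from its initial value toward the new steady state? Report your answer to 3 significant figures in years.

14.9 yr

τ = M₀/F₀ = 876/142 = 6.169 yr.
The remaining gap fraction is e^(−t/τ); 91% covered ⇒ e^(−t/τ) = 0.0900.
t = −τ ln(0.0900) = 6.169 × 2.408 = 14.85 yr.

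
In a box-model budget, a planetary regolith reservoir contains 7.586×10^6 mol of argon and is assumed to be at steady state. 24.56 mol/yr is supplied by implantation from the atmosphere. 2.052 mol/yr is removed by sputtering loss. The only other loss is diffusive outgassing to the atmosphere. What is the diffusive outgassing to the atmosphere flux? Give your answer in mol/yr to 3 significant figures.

22.5 mol/yr

At steady state ΣF_in = ΣF_out.
ΣF_in = 24.560 mol/yr.
Diffusive outgassing to the atmosphere flux = ΣF_in − (2.052) = 24.560 − 2.052 = 22.51 mol/yr.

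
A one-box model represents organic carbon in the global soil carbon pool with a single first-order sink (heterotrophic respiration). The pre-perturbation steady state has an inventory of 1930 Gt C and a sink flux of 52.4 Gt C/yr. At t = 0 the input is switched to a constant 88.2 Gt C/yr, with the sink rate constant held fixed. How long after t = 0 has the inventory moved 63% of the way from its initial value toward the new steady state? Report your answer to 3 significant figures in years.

36.6 yr

τ = M₀/F₀ = 1930/52.4 = 36.83 yr.
The remaining gap fraction is e^(−t/τ); 63% covered ⇒ e^(−t/τ) = 0.370.
t = −τ ln(0.370) = 36.83 × 0.9943 = 36.62 yr.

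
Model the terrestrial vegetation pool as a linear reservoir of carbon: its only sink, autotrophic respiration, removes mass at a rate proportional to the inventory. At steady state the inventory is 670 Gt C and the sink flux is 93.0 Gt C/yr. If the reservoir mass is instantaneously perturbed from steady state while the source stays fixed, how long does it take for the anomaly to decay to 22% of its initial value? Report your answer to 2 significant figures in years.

For a linear reservoir the anomaly decays as exp(−t/τ) with τ = M/F = 670/93.0 = 7.204 yr.
exp(−t/τ) = 0.22 ⇒ t = −τ ln(0.22) = 7.204 × 1.514 = 10.91 yr.

11 yr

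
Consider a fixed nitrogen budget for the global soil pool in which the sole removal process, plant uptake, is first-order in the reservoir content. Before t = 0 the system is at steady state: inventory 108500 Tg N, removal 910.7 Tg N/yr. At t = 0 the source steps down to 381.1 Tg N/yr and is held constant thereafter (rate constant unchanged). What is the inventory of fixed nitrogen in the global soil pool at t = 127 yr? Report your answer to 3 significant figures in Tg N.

67100 Tg N

The sink rate constant is k = F₀/M₀ = 910.7/108500 = 0.008394 yr⁻¹.
Solving dM/dt = F₁ − kM with M(0) = M₀ gives M(t) = F₁/k + (M₀ − F₁/k)·e^(−kt).
F₁/k = 381.1/0.008394 = 45404 Tg N; kt = 0.008394 × 127 = 1.066, e^(−kt) = 0.3444.
M(127) = 45404 + (108500 − 45404) × 0.3444 = 45404 + 21730 = 67134 Tg N.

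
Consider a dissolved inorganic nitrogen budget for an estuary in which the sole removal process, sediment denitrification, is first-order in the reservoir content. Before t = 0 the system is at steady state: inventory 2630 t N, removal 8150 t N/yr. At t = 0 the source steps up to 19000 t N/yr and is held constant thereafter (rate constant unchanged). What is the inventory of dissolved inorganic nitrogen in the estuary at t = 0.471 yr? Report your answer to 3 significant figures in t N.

5320 t N

Residence time τ = M₀/F₀ = 0.3227 yr. The eventual steady state is M_∞ = M₀·(F₁/F₀) = 2630 × 19000/8150 = 6131.3 t N.
The anomaly ΔM(t) = M(t) − M_∞ decays as ΔM₀·e^(−t/τ) with ΔM₀ = 2630 − 6131.3 = −3501 t N.
At t = 0.471 yr, e^(−t/τ) = e^(−1.460) = 0.2323, so ΔM = −813.5 t N and M = 6131.3 − 813.5 = 5317.8 t N.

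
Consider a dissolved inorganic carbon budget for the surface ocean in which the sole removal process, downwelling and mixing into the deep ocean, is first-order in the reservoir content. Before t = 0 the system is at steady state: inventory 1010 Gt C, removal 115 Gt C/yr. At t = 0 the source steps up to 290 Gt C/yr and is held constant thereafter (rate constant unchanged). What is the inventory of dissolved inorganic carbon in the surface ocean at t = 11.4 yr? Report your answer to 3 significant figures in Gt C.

Residence time τ = M₀/F₀ = 8.783 yr. The eventual steady state is M_∞ = M₀·(F₁/F₀) = 1010 × 290/115 = 2547.0 Gt C.
The anomaly ΔM(t) = M(t) − M_∞ decays as ΔM₀·e^(−t/τ) with ΔM₀ = 1010 − 2547.0 = −1537 Gt C.
At t = 11.4 yr, e^(−t/τ) = e^(−1.298) = 0.2731, so ΔM = −419.7 Gt C and M = 2547.0 − 419.7 = 2127.3 Gt C.

2130 Gt C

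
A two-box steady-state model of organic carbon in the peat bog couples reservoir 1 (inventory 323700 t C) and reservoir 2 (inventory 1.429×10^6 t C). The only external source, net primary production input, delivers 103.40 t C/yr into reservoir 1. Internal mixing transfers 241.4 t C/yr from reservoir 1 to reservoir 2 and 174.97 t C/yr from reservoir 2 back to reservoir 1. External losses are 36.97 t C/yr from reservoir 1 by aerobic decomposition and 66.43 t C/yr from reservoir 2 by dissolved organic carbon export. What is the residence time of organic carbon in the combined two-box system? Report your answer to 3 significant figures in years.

17000 yr

For the system as a whole, the A↔B exchange is internal and contributes nothing to the throughput; only the external sinks remove mass.
M_total = 323700 + 1.429×10^6 = 1.7527×10^6 t C.
ΣF_external_out = 36.97 + 66.43 = 103.40 t C/yr.
τ = M_total / ΣF_ext = 1.7527×10^6 / 103.40 = 16950 yr.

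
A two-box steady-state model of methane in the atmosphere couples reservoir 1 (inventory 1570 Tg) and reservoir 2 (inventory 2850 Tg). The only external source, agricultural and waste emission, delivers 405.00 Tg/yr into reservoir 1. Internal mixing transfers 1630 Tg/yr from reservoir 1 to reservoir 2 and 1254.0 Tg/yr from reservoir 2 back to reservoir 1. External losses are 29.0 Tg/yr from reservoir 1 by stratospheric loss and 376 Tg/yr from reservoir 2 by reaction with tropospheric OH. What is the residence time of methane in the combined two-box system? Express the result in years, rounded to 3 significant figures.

Treat the two boxes together as one reservoir: the mixing fluxes between them are internal recycling, so τ = ΣM / Σ(external losses).
M_total = 1570 + 2850 = 4420.0 Tg.
ΣF_external_out = 29.0 + 376 = 405.00 Tg/yr.
τ = M_total / ΣF_ext = 4420.0 / 405.00 = 10.91 yr.

10.9 yr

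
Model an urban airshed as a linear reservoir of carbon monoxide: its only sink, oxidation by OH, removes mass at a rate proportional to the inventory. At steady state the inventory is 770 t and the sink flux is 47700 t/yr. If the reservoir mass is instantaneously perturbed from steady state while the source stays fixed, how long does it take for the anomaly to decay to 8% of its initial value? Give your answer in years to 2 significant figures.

For a linear reservoir the anomaly decays as exp(−t/τ) with τ = M/F = 770/47700 = 0.01614 yr.
exp(−t/τ) = 0.08 ⇒ t = −τ ln(0.08) = 0.01614 × 2.526 = 0.04077 yr.

0.041 yr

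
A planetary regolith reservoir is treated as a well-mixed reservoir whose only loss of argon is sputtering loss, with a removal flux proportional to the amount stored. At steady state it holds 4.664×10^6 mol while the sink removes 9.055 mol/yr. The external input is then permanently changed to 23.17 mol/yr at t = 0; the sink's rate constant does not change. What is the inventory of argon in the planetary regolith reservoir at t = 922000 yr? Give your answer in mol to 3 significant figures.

1.07×10^7 mol

Residence time τ = M₀/F₀ = 515100 yr. The eventual steady state is M_∞ = M₀·(F₁/F₀) = 4.664×10^6 × 23.17/9.055 = 1.1934×10^7 mol.
The anomaly ΔM(t) = M(t) − M_∞ decays as ΔM₀·e^(−t/τ) with ΔM₀ = 4.664×10^6 − 1.1934×10^7 = −7.270×10^6 mol.
At t = 922000 yr, e^(−t/τ) = e^(−1.790) = 0.1670, so ΔM = −1.214×10^6 mol and M = 1.1934×10^7 − 1.214×10^6 = 1.0720×10^7 mol.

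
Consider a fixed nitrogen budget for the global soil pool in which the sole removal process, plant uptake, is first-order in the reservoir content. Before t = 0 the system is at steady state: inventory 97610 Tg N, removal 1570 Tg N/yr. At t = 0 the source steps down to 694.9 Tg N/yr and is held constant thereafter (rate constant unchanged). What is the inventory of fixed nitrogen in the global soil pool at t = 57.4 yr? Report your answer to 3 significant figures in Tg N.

64800 Tg N

Residence time τ = M₀/F₀ = 62.17 yr. The eventual steady state is M_∞ = M₀·(F₁/F₀) = 97610 × 694.9/1570 = 43203 Tg N.
The anomaly ΔM(t) = M(t) − M_∞ decays as ΔM₀·e^(−t/τ) with ΔM₀ = 97610 − 43203 = 54410 Tg N.
At t = 57.4 yr, e^(−t/τ) = e^(−0.9232) = 0.3972, so ΔM = 21610 Tg N and M = 43203 + 21610 = 64815 Tg N.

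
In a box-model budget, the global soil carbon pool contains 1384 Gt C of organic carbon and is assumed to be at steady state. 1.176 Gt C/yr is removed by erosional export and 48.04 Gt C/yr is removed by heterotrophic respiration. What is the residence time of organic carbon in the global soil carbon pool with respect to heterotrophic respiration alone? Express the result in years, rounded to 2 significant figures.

Residence time with respect to a single sink: τ = M / F_sink.
τ = 1384 / 48.04 = 28.81 yr.

29 yr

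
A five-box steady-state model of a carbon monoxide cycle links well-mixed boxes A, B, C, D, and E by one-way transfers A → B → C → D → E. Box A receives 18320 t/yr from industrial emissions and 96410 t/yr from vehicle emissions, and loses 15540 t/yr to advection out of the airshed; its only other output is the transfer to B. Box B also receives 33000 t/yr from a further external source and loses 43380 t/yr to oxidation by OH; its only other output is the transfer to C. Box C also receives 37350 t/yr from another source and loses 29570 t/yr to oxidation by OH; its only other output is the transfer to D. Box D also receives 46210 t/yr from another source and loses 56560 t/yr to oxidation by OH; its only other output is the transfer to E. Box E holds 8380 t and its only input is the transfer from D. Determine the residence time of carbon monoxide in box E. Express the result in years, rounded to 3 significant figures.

Box A: F(A→B) = (18320 + 96410) − 15540 = 99190 t/yr.
Box B: F(B→C) = (99190 + 33000) − 43380 = 88810 t/yr.
Box C: F(C→D) = (88810 + 37350) − 29570 = 96590 t/yr.
Box D: F(D→E) = (96590 + 46210) − 56560 = 86240 t/yr.
Box E throughput = its input = 86240 t/yr; τ = 8380 / 86240 = 0.09717 yr.

0.0972 yr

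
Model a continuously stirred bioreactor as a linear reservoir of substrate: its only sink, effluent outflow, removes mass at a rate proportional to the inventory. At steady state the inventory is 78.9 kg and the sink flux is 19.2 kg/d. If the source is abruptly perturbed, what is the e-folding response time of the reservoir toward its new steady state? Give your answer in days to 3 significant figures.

4.11 d

For a linear reservoir the response time equals the residence time τ = M/F.
τ = 78.9 / 19.2 = 4.109 d.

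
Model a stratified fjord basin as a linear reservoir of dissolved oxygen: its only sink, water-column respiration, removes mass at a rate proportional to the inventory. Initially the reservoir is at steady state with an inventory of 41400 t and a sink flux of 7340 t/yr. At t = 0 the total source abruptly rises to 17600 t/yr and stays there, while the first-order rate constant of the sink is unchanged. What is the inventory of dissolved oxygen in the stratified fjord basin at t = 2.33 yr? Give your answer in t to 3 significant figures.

61000 t

τ = M₀/F₀ = 41400/7340 = 5.640 yr; rate constant k = 1/τ.
New steady state M_∞ = F₁/k = F₁·τ = 17600 × 5.640 = 99270 t.
M(t) = M_∞ + (M₀ − M_∞)·e^(−t/τ); t/τ = 2.33/5.640 = 0.4131, so e^(−t/τ) = 0.6616.
M(t) = 99270 − 57870 × 0.6616 = 60983 t.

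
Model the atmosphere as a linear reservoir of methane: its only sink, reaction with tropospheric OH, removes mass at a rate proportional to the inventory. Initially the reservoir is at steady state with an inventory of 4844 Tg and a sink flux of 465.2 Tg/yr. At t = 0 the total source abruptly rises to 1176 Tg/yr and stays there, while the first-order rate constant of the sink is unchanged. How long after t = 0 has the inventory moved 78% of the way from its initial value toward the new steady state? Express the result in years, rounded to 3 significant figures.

τ = M₀/F₀ = 4844/465.2 = 10.41 yr.
The remaining gap fraction is e^(−t/τ); 78% covered ⇒ e^(−t/τ) = 0.220.
t = −τ ln(0.220) = 10.41 × 1.514 = 15.77 yr.

15.8 yr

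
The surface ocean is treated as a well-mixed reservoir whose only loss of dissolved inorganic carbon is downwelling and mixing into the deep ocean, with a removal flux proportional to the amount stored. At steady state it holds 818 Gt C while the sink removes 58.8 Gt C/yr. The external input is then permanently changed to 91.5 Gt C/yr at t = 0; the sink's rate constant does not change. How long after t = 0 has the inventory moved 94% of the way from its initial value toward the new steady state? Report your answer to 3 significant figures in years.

τ = M₀/F₀ = 818/58.8 = 13.91 yr.
The remaining gap fraction is e^(−t/τ); 94% covered ⇒ e^(−t/τ) = 0.0600.
t = −τ ln(0.0600) = 13.91 × 2.813 = 39.14 yr.

39.1 yr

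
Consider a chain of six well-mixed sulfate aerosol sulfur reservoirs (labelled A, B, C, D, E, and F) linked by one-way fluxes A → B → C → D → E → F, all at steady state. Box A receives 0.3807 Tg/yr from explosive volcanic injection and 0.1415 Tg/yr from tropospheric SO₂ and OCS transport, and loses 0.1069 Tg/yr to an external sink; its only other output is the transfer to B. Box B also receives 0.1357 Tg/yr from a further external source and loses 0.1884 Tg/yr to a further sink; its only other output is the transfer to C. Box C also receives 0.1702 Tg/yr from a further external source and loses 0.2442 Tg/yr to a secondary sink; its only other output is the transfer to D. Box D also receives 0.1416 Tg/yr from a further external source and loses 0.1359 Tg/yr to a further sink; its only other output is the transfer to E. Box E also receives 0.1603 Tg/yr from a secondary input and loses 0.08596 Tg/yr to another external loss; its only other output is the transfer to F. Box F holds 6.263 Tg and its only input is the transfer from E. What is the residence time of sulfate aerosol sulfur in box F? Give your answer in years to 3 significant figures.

Box A: F(A→B) = (0.3807 + 0.1415) − 0.1069 = 0.41530 Tg/yr.
Box B: F(B→C) = (0.41530 + 0.1357) − 0.1884 = 0.36260 Tg/yr.
Box C: F(C→D) = (0.36260 + 0.1702) − 0.2442 = 0.28860 Tg/yr.
Box D: F(D→E) = (0.28860 + 0.1416) − 0.1359 = 0.29430 Tg/yr.
Box E: F(E→F) = (0.29430 + 0.1603) − 0.08596 = 0.36864 Tg/yr.
Box F throughput = its input = 0.36864 Tg/yr; τ = 6.263 / 0.36864 = 16.99 yr.

17.0 yr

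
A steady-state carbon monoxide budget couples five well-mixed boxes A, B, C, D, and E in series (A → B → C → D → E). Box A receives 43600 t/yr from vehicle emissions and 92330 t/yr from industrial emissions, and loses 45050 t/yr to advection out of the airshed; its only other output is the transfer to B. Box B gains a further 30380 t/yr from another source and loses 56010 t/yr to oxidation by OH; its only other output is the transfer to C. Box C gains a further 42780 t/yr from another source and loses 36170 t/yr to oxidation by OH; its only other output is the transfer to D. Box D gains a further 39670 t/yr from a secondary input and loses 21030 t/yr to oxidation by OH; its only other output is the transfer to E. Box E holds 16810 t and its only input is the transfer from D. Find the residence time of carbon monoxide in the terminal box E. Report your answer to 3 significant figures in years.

Box A: F(A→B) = (43600 + 92330) − 45050 = 90880 t/yr.
Box B: F(B→C) = (90880 + 30380) − 56010 = 65250 t/yr.
Box C: F(C→D) = (65250 + 42780) − 36170 = 71860 t/yr.
Box D: F(D→E) = (71860 + 39670) − 21030 = 90500 t/yr.
Box E throughput = its input = 90500 t/yr; τ = 16810 / 90500 = 0.1857 yr.

0.186 yr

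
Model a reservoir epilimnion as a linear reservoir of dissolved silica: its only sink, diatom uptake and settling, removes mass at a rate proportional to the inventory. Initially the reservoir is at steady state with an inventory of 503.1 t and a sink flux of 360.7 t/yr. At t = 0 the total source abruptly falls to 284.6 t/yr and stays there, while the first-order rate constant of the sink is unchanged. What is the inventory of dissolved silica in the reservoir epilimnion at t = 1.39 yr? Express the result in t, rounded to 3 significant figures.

Residence time τ = M₀/F₀ = 1.395 yr. The eventual steady state is M_∞ = M₀·(F₁/F₀) = 503.1 × 284.6/360.7 = 396.96 t.
The anomaly ΔM(t) = M(t) − M_∞ decays as ΔM₀·e^(−t/τ) with ΔM₀ = 503.1 − 396.96 = 106.1 t.
At t = 1.39 yr, e^(−t/τ) = e^(−0.9966) = 0.3691, so ΔM = 39.18 t and M = 396.96 + 39.18 = 436.14 t.

436 t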